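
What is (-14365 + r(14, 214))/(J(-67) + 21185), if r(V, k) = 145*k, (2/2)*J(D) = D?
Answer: 16665/21118 ≈ 0.78914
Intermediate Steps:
J(D) = D
(-14365 + r(14, 214))/(J(-67) + 21185) = (-14365 + 145*214)/(-67 + 21185) = (-14365 + 31030)/21118 = 16665*(1/21118) = 16665/21118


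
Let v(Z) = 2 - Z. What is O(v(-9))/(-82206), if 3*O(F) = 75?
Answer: -25/82206 ≈ -0.00030411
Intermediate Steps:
O(F) = 25 (O(F) = (1/3)*75 = 25)
O(v(-9))/(-82206) = 25/(-82206) = 25*(-1/82206) = -25/82206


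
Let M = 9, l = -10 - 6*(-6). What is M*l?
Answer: 234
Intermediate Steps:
l = 26 (l = -10 + 36 = 26)
M*l = 9*26 = 234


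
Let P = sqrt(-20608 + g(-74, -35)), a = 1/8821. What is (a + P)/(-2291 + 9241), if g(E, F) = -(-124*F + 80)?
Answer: 1/61305950 + I*sqrt(6257)/3475 ≈ 1.6312e-8 + 0.022763*I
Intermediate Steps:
a = 1/8821 ≈ 0.00011337
g(E, F) = -80 + 124*F (g(E, F) = -(80 - 124*F) = -80 + 124*F)
P = 2*I*sqrt(6257) (P = sqrt(-20608 + (-80 + 124*(-35))) = sqrt(-20608 + (-80 - 4340)) = sqrt(-20608 - 4420) = sqrt(-25028) = 2*I*sqrt(6257) ≈ 158.2*I)
(a + P)/(-2291 + 9241) = (1/8821 + 2*I*sqrt(6257))/(-2291 + 9241) = (1/8821 + 2*I*sqrt(6257))/6950 = (1/8821 + 2*I*sqrt(6257))*(1/6950) = 1/61305950 + I*sqrt(6257)/3475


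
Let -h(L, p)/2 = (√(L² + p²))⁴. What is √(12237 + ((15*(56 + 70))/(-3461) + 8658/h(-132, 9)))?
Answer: √4990459067034662474/20194935 ≈ 110.62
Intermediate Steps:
h(L, p) = -2*(L² + p²)²
√(12237 + ((15*(56 + 70))/(-3461) + 8658/h(-132, 9))) = √(12237 + ((15*(56 + 70))/(-3461) + 8658/((-2*((-132)² + 9²)²)))) = √(12237 + ((15*126)*(-1/3461) + 8658/((-2*(17424 + 81)²)))) = √(12237 + (1890*(-1/3461) + 8658/((-2*17505²)))) = √(12237 + (-1890/3461 + 8658/((-2*306425025)))) = √(12237 + (-1890/3461 + 8658/(-612850050))) = √(12237 + (-1890/3461 + 8658*(-1/612850050))) = √(12237 + (-1890/3461 - 481/34047225)) = √(12237 - 64350919991/117837445725) = √(1441912472416834/117837445725) = √4990459067034662474/20194935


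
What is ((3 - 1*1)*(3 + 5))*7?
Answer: 112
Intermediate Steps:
((3 - 1*1)*(3 + 5))*7 = ((3 - 1)*8)*7 = (2*8)*7 = 16*7 = 112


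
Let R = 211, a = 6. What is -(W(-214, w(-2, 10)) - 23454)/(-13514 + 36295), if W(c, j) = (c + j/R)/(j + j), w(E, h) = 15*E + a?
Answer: 118748467/115362984 ≈ 1.0293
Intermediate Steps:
w(E, h) = 6 + 15*E (w(E, h) = 15*E + 6 = 6 + 15*E)
W(c, j) = (c + j/211)/(2*j) (W(c, j) = (c + j/211)/(j + j) = (c + j*(1/211))/((2*j)) = (c + j/211)*(1/(2*j)) = (c + j/211)/(2*j))
-(W(-214, w(-2, 10)) - 23454)/(-13514 + 36295) = -(((6 + 15*(-2)) + 211*(-214))/(422*(6 + 15*(-2))) - 23454)/(-13514 + 36295) = -(((6 - 30) - 45154)/(422*(6 - 30)) - 23454)/22781 = -((1/422)*(-24 - 45154)/(-24) - 23454)/22781 = -((1/422)*(-1/24)*(-45178) - 23454)/22781 = -(22589/5064 - 23454)/22781 = -(-118748467)/(5064*22781) = -1*(-118748467/115362984) = 118748467/115362984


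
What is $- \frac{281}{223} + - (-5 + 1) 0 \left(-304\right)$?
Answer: $- \frac{281}{223} \approx -1.2601$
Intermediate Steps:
$- \frac{281}{223} + - (-5 + 1) 0 \left(-304\right) = \left(-281\right) \frac{1}{223} + \left(-1\right) \left(-4\right) 0 \left(-304\right) = - \frac{281}{223} + 4 \cdot 0 \left(-304\right) = - \frac{281}{223} + 0 \left(-304\right) = - \frac{281}{223} + 0 = - \frac{281}{223}$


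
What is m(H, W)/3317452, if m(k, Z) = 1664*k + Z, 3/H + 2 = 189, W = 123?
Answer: 27993/620363524 ≈ 4.5124e-5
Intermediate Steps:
H = 3/187 (H = 3/(-2 + 189) = 3/187 ≈ 0.016043)
m(k, Z) = Z + 1664*k
m(H, W)/3317452 = (123 + 1664*(3/187))/3317452 = (123 + 4992/187)*(1/3317452) = (27993/187)*(1/3317452) = 27993/620363524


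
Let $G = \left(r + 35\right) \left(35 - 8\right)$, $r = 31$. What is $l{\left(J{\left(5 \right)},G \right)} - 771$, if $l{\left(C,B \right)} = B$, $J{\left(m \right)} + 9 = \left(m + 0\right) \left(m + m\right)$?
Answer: $1011$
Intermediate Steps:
$J{\left(m \right)} = -9 + 2 m^{2}$ ($J{\left(m \right)} = -9 + \left(m + 0\right) \left(m + m\right) = -9 + m 2 m = -9 + 2 m^{2}$)
$G = 1782$ ($G = \left(31 + 35\right) \left(35 - 8\right) = 66 \cdot 27 = 1782$)
$l{\left(J{\left(5 \right)},G \right)} - 771 = 1782 - 771 = 1011$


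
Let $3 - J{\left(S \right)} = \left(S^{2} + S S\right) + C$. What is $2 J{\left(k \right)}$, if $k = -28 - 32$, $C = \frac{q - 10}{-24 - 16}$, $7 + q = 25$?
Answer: $- \frac{71968}{5} \approx -14394.0$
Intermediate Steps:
$q = 18$ ($q = -7 + 25 = 18$)
$C = - \frac{1}{5}$ ($C = \frac{18 - 10}{-24 - 16} = \frac{8}{-40} = 8 \left(- \frac{1}{40}\right) = - \frac{1}{5} \approx -0.2$)
$k = -60$
$J{\left(S \right)} = \frac{16}{5} - 2 S^{2}$ ($J{\left(S \right)} = 3 - \left(\left(S^{2} + S S\right) - \frac{1}{5}\right) = 3 - \left(\left(S^{2} + S^{2}\right) - \frac{1}{5}\right) = 3 - \left(2 S^{2} - \frac{1}{5}\right) = 3 - \left(- \frac{1}{5} + 2 S^{2}\right) = \frac{16}{5} - 2 S^{2}$)
$2 J{\left(k \right)} = 2 \left(\frac{16}{5} - 2 \left(-60\right)^{2}\right) = 2 \left(\frac{16}{5} - 7200\right) = 2 \left(- \frac{35984}{5}\right) = - \frac{71968}{5}$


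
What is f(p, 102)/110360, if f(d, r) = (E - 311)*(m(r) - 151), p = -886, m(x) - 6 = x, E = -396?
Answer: 30401/110360 ≈ 0.27547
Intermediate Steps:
m(x) = 6 + x
f(d, r) = 102515 - 707*r (f(d, r) = (-396 - 311)*((6 + r) - 151) = -707*(-145 + r) = 102515 - 707*r)
f(p, 102)/110360 = (102515 - 707*102)/110360 = (102515 - 72114)*(1/110360) = 30401*(1/110360) = 30401/110360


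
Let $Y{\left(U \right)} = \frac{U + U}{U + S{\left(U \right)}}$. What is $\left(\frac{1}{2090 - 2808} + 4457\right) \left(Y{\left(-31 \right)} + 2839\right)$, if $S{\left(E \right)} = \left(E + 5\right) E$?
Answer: $\frac{9084898865}{718} \approx 1.2653 \cdot 10^{7}$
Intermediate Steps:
$S{\left(E \right)} = E \left(5 + E\right)$ ($S{\left(E \right)} = \left(5 + E\right) E = E \left(5 + E\right)$)
$Y{\left(U \right)} = \frac{2 U}{U + U \left(5 + U\right)}$ ($Y{\left(U \right)} = \frac{U + U}{U + U \left(5 + U\right)} = \frac{2 U}{U + U \left(5 + U\right)}$)
$\left(\frac{1}{2090 - 2808} + 4457\right) \left(Y{\left(-31 \right)} + 2839\right) = \left(\frac{1}{2090 - 2808} + 4457\right) \left(\frac{2}{6 - 31} + 2839\right) = \left(\frac{1}{-718} + 4457\right) \left(\frac{2}{-25} + 2839\right) = \left(- \frac{1}{718} + 4457\right) \left(2 \left(- \frac{1}{25}\right) + 2839\right) = \frac{3200125 \left(- \frac{2}{25} + 2839\right)}{718} = \frac{3200125}{718} \cdot \frac{70973}{25} = \frac{9084898865}{718}$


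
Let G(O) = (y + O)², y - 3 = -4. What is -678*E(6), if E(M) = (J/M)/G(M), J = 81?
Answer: -9153/25 ≈ -366.12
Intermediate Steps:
y = -1 (y = 3 - 4 = -1)
G(O) = (-1 + O)²
E(M) = 81/(M*(-1 + M)²) (E(M) = (81/M)/((-1 + M)²) = (81/M)/(-1 + M)² = 81/(M*(-1 + M)²))
-678*E(6) = -54918/(6*(-1 + 6)²) = -54918/(6*5²) = -54918/(6*25) = -678*27/50 = -9153/25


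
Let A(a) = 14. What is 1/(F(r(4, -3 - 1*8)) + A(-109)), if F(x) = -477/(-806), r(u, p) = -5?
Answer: 806/11761 ≈ 0.068532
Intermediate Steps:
F(x) = 477/806 (F(x) = -477*(-1/806) = 477/806)
1/(F(r(4, -3 - 1*8)) + A(-109)) = 1/(477/806 + 14) = 1/(11761/806) = 806/11761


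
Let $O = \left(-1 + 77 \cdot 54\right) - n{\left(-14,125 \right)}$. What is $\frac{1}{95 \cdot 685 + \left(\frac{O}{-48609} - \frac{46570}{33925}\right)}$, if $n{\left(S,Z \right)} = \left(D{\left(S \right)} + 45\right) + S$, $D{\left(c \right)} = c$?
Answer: $\frac{36645785}{2384671032861} \approx 1.5367 \cdot 10^{-5}$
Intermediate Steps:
$n{\left(S,Z \right)} = 45 + 2 S$ ($n{\left(S,Z \right)} = \left(S + 45\right) + S = \left(45 + S\right) + S = 45 + 2 S$)
$O = 4140$ ($O = \left(-1 + 77 \cdot 54\right) - \left(45 + 2 \left(-14\right)\right) = \left(-1 + 4158\right) - \left(45 - 28\right) = 4157 - 17 = 4140$)
$\frac{1}{95 \cdot 685 + \left(\frac{O}{-48609} - \frac{46570}{33925}\right)} = \frac{1}{95 \cdot 685 + \left(\frac{4140}{-48609} - \frac{46570}{33925}\right)} = \frac{1}{65075 + \left(4140 \left(- \frac{1}{48609}\right) - \frac{9314}{6785}\right)} = \frac{1}{65075 - \frac{53426014}{36645785}} = \frac{1}{\frac{2384671032861}{36645785}} = \frac{36645785}{2384671032861}$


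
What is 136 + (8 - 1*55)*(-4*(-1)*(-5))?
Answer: 1076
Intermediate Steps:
136 + (8 - 1*55)*(-4*(-1)*(-5)) = 136 + (8 - 55)*(4*(-5)) = 136 - 47*(-20) = 136 + 940 = 1076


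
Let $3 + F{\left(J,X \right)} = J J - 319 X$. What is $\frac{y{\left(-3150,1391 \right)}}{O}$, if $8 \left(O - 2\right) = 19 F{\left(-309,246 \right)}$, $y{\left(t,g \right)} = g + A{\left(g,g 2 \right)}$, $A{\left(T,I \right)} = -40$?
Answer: $\frac{386}{11539} \approx 0.033452$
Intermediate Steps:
$F{\left(J,X \right)} = -3 + J^{2} - 319 X$ ($F{\left(J,X \right)} = -3 + \left(J J - 319 X\right) = -3 + \left(J^{2} - 319 X\right) = -3 + J^{2} - 319 X$)
$y{\left(t,g \right)} = -40 + g$ ($y{\left(t,g \right)} = g - 40 = -40 + g$)
$O = \frac{80773}{2}$ ($O = 2 + \frac{19 \left(-3 + \left(-309\right)^{2} - 78474\right)}{8} = 2 + \frac{19 \left(-3 + 95481 - 78474\right)}{8} = 2 + \frac{19 \cdot 17004}{8} = 2 + \frac{1}{8} \cdot 323076 = 2 + \frac{80769}{2} = \frac{80773}{2} \approx 40387.0$)
$\frac{y{\left(-3150,1391 \right)}}{O} = \frac{-40 + 1391}{\frac{80773}{2}} = 1351 \cdot \frac{2}{80773} = \frac{386}{11539}$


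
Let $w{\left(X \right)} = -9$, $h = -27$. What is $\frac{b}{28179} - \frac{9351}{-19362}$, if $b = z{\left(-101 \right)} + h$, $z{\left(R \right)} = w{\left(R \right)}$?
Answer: $\frac{9733511}{20207474} \approx 0.48168$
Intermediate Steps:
$z{\left(R \right)} = -9$
$b = -36$ ($b = -9 - 27 = -36$)
$\frac{b}{28179} - \frac{9351}{-19362} = - \frac{36}{28179} - \frac{9351}{-19362} = \left(-36\right) \frac{1}{28179} - - \frac{3117}{6454} = - \frac{4}{3131} + \frac{3117}{6454} = \frac{9733511}{20207474}$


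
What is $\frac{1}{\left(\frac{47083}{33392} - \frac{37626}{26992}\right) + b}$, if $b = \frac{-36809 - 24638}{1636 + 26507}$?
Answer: $- \frac{1585360031472}{3436022222951} \approx -0.46139$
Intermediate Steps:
$b = - \frac{61447}{28143} \approx -2.1834$
$\frac{1}{\left(\frac{47083}{33392} - \frac{37626}{26992}\right) + b} = \frac{1}{\left(\frac{47083}{33392} - \frac{37626}{26992}\right) - \frac{61447}{28143}} = \frac{1}{\left(47083 \cdot \frac{1}{33392} - \frac{18813}{13496}\right) - \frac{61447}{28143}} = \frac{1}{\left(\frac{47083}{33392} - \frac{18813}{13496}\right) - \frac{61447}{28143}} = \frac{1}{\frac{903559}{56332304} - \frac{61447}{28143}} = \frac{1}{- \frac{3436022222951}{1585360031472}} = - \frac{1585360031472}{3436022222951}$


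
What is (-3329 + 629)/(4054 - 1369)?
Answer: -180/179 ≈ -1.0056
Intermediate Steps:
(-3329 + 629)/(4054 - 1369) = -2700/2685 = -2700*1/2685 = -180/179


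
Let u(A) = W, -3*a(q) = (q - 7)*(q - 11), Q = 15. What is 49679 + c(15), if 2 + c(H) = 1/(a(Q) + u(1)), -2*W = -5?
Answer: 2434167/49 ≈ 49677.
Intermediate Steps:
W = 5/2 (W = -1/2*(-5) = 5/2 ≈ 2.5000)
a(q) = -(-11 + q)*(-7 + q)/3 (a(q) = -(q - 7)*(q - 11)/3 = -(-7 + q)*(-11 + q)/3 = -(-11 + q)*(-7 + q)/3)
u(A) = 5/2
c(H) = -104/49 (c(H) = -2 + 1/((-77/3 + 6*15 - 1/3*15**2) + 5/2) = -2 + 1/((-77/3 + 90 - 1/3*225) + 5/2) = -2 + 1/((-77/3 + 90 - 75) + 5/2) = -2 + 1/(-32/3 + 5/2) = -2 + 1/(-49/6) = -2 - 6/49 = -104/49)
49679 + c(15) = 49679 - 104/49 = 2434167/49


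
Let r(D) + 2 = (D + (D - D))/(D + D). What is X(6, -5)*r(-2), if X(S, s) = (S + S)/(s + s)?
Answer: 9/5 ≈ 1.8000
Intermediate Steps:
r(D) = -3/2 (r(D) = -2 + (D + (D - D))/(D + D) = -2 + (D + 0)/((2*D)) = -2 + D*(1/(2*D)) = -2 + 1/2 = -3/2)
X(S, s) = S/s (X(S, s) = (2*S)/((2*s)) = (2*S)*(1/(2*s)) = S/s)
X(6, -5)*r(-2) = (6/(-5))*(-3/2) = (6*(-1/5))*(-3/2) = -6/5*(-3/2) = 9/5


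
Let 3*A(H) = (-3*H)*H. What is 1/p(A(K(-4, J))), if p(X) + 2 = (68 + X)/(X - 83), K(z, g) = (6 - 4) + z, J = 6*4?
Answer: -87/238 ≈ -0.36555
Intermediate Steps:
J = 24
K(z, g) = 2 + z
A(H) = -H**2 (A(H) = ((-3*H)*H)/3 = (-3*H**2)/3 = -H**2)
p(X) = -2 + (68 + X)/(-83 + X) (p(X) = -2 + (68 + X)/(X - 83) = -2 + (68 + X)/(-83 + X))
1/p(A(K(-4, J))) = 1/((234 - (-1)*(2 - 4)**2)/(-83 - (2 - 4)**2)) = 1/((234 - (-1)*(-2)**2)/(-83 - 1*(-2)**2)) = 1/((234 - (-1)*4)/(-83 - 1*4)) = 1/((234 - 1*(-4))/(-83 - 4)) = 1/((234 + 4)/(-87)) = 1/(-1/87*238) = 1/(-238/87) = -87/238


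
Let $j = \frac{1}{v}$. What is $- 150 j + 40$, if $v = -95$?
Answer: $\frac{790}{19} \approx 41.579$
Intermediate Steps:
$j = - \frac{1}{95}$ ($j = \frac{1}{-95} = - \frac{1}{95} \approx -0.010526$)
$- 150 j + 40 = \left(-150\right) \left(- \frac{1}{95}\right) + 40 = \frac{30}{19} + 40 = \frac{790}{19}$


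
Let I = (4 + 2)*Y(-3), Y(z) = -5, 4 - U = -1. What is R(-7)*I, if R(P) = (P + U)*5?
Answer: 300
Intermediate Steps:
U = 5 (U = 4 - 1*(-1) = 4 + 1 = 5)
R(P) = 25 + 5*P (R(P) = (P + 5)*5 = (5 + P)*5 = 25 + 5*P)
I = -30 (I = (4 + 2)*(-5) = 6*(-5) = -30)
R(-7)*I = (25 + 5*(-7))*(-30) = (25 - 35)*(-30) = -10*(-30) = 300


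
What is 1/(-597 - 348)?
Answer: -1/945 ≈ -0.0010582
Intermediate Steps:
1/(-597 - 348) = 1/(-945) = -1/945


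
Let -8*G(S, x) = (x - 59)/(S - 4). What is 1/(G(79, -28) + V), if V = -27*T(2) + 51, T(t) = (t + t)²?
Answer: -200/76171 ≈ -0.0026257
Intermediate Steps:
G(S, x) = -(-59 + x)/(8*(-4 + S)) (G(S, x) = -(x - 59)/(8*(S - 4)) = -(-59 + x)/(8*(-4 + S)))
T(t) = 4*t² (T(t) = (2*t)² = 4*t²)
V = -381 (V = -108*2² + 51 = -108*4 + 51 = -27*16 + 51 = -432 + 51 = -381)
1/(G(79, -28) + V) = 1/((59 - 1*(-28))/(8*(-4 + 79)) - 381) = 1/((⅛)*(59 + 28)/75 - 381) = 1/((⅛)*(1/75)*87 - 381) = 1/(29/200 - 381) = 1/(-76171/200) = -200/76171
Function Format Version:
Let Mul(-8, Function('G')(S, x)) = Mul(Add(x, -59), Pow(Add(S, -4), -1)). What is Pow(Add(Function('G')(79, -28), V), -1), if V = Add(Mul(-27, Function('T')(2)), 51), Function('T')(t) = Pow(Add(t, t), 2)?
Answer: Rational(-200, 76171) ≈ -0.0026257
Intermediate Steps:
Function('G')(S, x) = Mul(Rational(-1, 8), Pow(Add(-4, S), -1), Add(-59, x)) (Function('G')(S, x) = Mul(Rational(-1, 8), Mul(Add(x, -59), Pow(Add(S, -4), -1))) = Mul(Rational(-1, 8), Mul(Add(-59, x), Pow(Add(-4, S), -1))) = Mul(Rational(-1, 8), Mul(Pow(Add(-4, S), -1), Add(-59, x))) = Mul(Rational(-1, 8), Pow(Add(-4, S), -1), Add(-59, x)))
Function('T')(t) = Mul(4, Pow(t, 2)) (Function('T')(t) = Pow(Mul(2, t), 2) = Mul(4, Pow(t, 2)))
V = -381 (V = Add(Mul(-27, Mul(4, Pow(2, 2))), 51) = Add(Mul(-27, Mul(4, 4)), 51) = Add(Mul(-27, 16), 51) = Add(-432, 51) = -381)
Pow(Add(Function('G')(79, -28), V), -1) = Pow(Add(Mul(Rational(1, 8), Pow(Add(-4, 79), -1), Add(59, Mul(-1, -28))), -381), -1) = Pow(Add(Mul(Rational(1, 8), Pow(75, -1), Add(59, 28)), -381), -1) = Pow(Add(Mul(Rational(1, 8), Rational(1, 75), 87), -381), -1) = Pow(Add(Rational(29, 200), -381), -1) = Pow(Rational(-76171, 200), -1) = Rational(-200, 76171)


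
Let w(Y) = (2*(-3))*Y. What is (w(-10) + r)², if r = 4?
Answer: 4096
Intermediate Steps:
w(Y) = -6*Y
(w(-10) + r)² = (-6*(-10) + 4)² = (60 + 4)² = 64² = 4096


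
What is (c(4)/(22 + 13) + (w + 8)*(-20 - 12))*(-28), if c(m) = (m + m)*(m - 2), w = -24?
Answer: -71744/5 ≈ -14349.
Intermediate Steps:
c(m) = 2*m*(-2 + m) (c(m) = (2*m)*(-2 + m) = 2*m*(-2 + m))
(c(4)/(22 + 13) + (w + 8)*(-20 - 12))*(-28) = ((2*4*(-2 + 4))/(22 + 13) + (-24 + 8)*(-20 - 12))*(-28) = ((2*4*2)/35 - 16*(-32))*(-28) = (16*(1/35) + 512)*(-28) = (16/35 + 512)*(-28) = (17936/35)*(-28) = -71744/5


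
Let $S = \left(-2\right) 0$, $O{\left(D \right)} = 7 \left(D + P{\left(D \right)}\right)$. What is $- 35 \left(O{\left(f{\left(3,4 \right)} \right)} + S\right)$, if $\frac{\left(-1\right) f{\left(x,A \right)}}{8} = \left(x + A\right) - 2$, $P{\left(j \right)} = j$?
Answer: $19600$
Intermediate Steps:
$f{\left(x,A \right)} = 16 - 8 A - 8 x$ ($f{\left(x,A \right)} = - 8 \left(\left(x + A\right) - 2\right) = - 8 \left(\left(A + x\right) - 2\right) = - 8 \left(-2 + A + x\right) = 16 - 8 A - 8 x$)
$O{\left(D \right)} = 14 D$ ($O{\left(D \right)} = 7 \left(D + D\right) = 7 \cdot 2 D = 14 D$)
$S = 0$
$- 35 \left(O{\left(f{\left(3,4 \right)} \right)} + S\right) = - 35 \left(14 \left(16 - 32 - 24\right) + 0\right) = - 35 \left(14 \left(-40\right) + 0\right) = - 35 \left(-560 + 0\right) = \left(-35\right) \left(-560\right) = 19600$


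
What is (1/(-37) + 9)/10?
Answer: 166/185 ≈ 0.89730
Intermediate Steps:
(1/(-37) + 9)/10 = (-1/37 + 9)*(1/10) = (332/37)*(1/10) = 166/185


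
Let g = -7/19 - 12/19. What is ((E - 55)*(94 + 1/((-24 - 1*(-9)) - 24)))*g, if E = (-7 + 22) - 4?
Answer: 161260/39 ≈ 4134.9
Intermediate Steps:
E = 11 (E = 15 - 4 = 11)
g = -1 (g = -7*1/19 - 12*1/19 = -7/19 - 12/19 = -1)
((E - 55)*(94 + 1/((-24 - 1*(-9)) - 24)))*g = ((11 - 55)*(94 + 1/((-24 - 1*(-9)) - 24)))*(-1) = -44*(94 + 1/((-24 + 9) - 24))*(-1) = -44*(94 + 1/(-15 - 24))*(-1) = -44*(94 + 1/(-39))*(-1) = -44*(94 - 1/39)*(-1) = -44*3665/39*(-1) = -161260/39*(-1) = 161260/39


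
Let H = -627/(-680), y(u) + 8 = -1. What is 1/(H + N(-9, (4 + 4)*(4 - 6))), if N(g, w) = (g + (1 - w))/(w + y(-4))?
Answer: 3400/2047 ≈ 1.6610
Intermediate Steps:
y(u) = -9 (y(u) = -8 - 1 = -9)
N(g, w) = (1 + g - w)/(-9 + w) (N(g, w) = (g + (1 - w))/(w - 9) = (1 + g - w)/(-9 + w))
H = 627/680 (H = -627*(-1/680) = 627/680 ≈ 0.92206)
1/(H + N(-9, (4 + 4)*(4 - 6))) = 1/(627/680 + (1 - 9 - (4 + 4)*(4 - 6))/(-9 + (4 + 4)*(4 - 6))) = 1/(627/680 + (1 - 9 - 8*(-2))/(-9 + 8*(-2))) = 1/(627/680 + (1 - 9 - 1*(-16))/(-9 - 16)) = 1/(627/680 + (1 - 9 + 16)/(-25)) = 1/(627/680 - 1/25*8) = 1/(627/680 - 8/25) = 1/(2047/3400) = 3400/2047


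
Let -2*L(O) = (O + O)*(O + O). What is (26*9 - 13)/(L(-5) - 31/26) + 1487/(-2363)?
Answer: -15556995/3145153 ≈ -4.9463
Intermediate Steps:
L(O) = -2*O² (L(O) = -(O + O)*(O + O)/2 = -2*O*2*O/2 = -2*O²)
(26*9 - 13)/(L(-5) - 31/26) + 1487/(-2363) = (26*9 - 13)/(-2*(-5)² - 31/26) + 1487/(-2363) = (234 - 13)/(-2*25 - 31*1/26) + 1487*(-1/2363) = 221/(-50 - 31/26) - 1487/2363 = 221/(-1331/26) - 1487/2363 = 221*(-26/1331) - 1487/2363 = -5746/1331 - 1487/2363 = -15556995/3145153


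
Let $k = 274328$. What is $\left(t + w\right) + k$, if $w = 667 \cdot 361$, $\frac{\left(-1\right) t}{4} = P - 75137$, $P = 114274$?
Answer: $358567$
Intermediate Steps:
$t = -156548$ ($t = - 4 \left(114274 - 75137\right) = \left(-4\right) 39137 = -156548$)
$w = 240787$
$\left(t + w\right) + k = \left(-156548 + 240787\right) + 274328 = 84239 + 274328 = 358567$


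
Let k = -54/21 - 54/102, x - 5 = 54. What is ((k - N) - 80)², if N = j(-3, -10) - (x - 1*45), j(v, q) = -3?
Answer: 61873956/14161 ≈ 4369.3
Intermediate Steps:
x = 59 (x = 5 + 54 = 59)
k = -369/119 (k = -54*1/21 - 54*1/102 = -18/7 - 9/17 = -369/119 ≈ -3.1008)
N = -17 (N = -3 - (59 - 1*45) = -3 - (59 - 45) = -3 - 1*14 = -3 - 14 = -17)
((k - N) - 80)² = ((-369/119 - 1*(-17)) - 80)² = ((-369/119 + 17) - 80)² = (1654/119 - 80)² = (-7866/119)² = 61873956/14161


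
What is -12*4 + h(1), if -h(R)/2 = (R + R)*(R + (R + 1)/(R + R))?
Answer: -56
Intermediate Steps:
h(R) = -4*R*(R + (1 + R)/(2*R)) (h(R) = -2*(R + R)*(R + (R + 1)/(R + R)) = -2*2*R*(R + (1 + R)/((2*R))) = -2*2*R*(R + (1 + R)*(1/(2*R))) = -2*2*R*(R + (1 + R)/(2*R)) = -4*R*(R + (1 + R)/(2*R)))
-12*4 + h(1) = -12*4 + (-2 - 4*1**2 - 2*1) = -48 + (-2 - 4*1 - 2) = -48 + (-2 - 4 - 2) = -48 - 8 = -56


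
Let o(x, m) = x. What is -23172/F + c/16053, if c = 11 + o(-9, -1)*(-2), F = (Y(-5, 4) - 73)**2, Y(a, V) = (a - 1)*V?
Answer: -371707255/151042677 ≈ -2.4609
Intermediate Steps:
Y(a, V) = V*(-1 + a) (Y(a, V) = (-1 + a)*V = V*(-1 + a))
F = 9409 (F = (4*(-1 - 5) - 73)**2 = (4*(-6) - 73)**2 = (-24 - 73)**2 = (-97)**2 = 9409)
c = 29 (c = 11 - 9*(-2) = 11 + 18 = 29)
-23172/F + c/16053 = -23172/9409 + 29/16053 = -371707255/151042677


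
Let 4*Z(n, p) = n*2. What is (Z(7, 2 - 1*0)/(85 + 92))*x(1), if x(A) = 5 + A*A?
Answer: 7/59 ≈ 0.11864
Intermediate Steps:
Z(n, p) = n/2 (Z(n, p) = (n*2)/4 = (2*n)/4 = n/2)
x(A) = 5 + A²
(Z(7, 2 - 1*0)/(85 + 92))*x(1) = (((½)*7)/(85 + 92))*(5 + 1²) = ((7/2)/177)*(5 + 1) = ((1/177)*(7/2))*6 = (7/354)*6 = 7/59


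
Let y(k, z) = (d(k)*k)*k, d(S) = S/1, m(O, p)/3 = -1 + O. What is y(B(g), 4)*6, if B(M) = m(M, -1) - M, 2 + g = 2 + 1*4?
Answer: 750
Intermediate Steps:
m(O, p) = -3 + 3*O (m(O, p) = 3*(-1 + O) = -3 + 3*O)
d(S) = S (d(S) = S*1 = S)
g = 4 (g = -2 + (2 + 1*4) = -2 + (2 + 4) = -2 + 6 = 4)
B(M) = -3 + 2*M (B(M) = (-3 + 3*M) - M = -3 + 2*M)
y(k, z) = k**3 (y(k, z) = (k*k)*k = k**2*k = k**3)
y(B(g), 4)*6 = (-3 + 2*4)**3*6 = (-3 + 8)**3*6 = 5**3*6 = 125*6 = 750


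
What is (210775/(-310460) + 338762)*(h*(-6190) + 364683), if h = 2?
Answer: 7410470931536547/62092 ≈ 1.1935e+11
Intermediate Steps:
(210775/(-310460) + 338762)*(h*(-6190) + 364683) = (210775/(-310460) + 338762)*(2*(-6190) + 364683) = (210775*(-1/310460) + 338762)*(-12380 + 364683) = (-42155/62092 + 338762)*352303 = (21034367949/62092)*352303 = 7410470931536547/62092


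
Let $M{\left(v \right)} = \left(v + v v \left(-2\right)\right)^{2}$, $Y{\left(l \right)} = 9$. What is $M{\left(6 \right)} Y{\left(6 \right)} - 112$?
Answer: $39092$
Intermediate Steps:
$M{\left(v \right)} = \left(v - 2 v^{2}\right)^{2}$ ($M{\left(v \right)} = \left(v + v^{2} \left(-2\right)\right)^{2} = \left(v - 2 v^{2}\right)^{2}$)
$M{\left(6 \right)} Y{\left(6 \right)} - 112 = 6^{2} \left(-1 + 2 \cdot 6\right)^{2} \cdot 9 - 112 = 36 \left(-1 + 12\right)^{2} \cdot 9 - 112 = 36 \cdot 11^{2} \cdot 9 - 112 = 36 \cdot 121 \cdot 9 - 112 = 4356 \cdot 9 - 112 = 39204 - 112 = 39092$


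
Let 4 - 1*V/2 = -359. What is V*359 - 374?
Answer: 260260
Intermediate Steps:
V = 726 (V = 8 - 2*(-359) = 8 + 718 = 726)
V*359 - 374 = 726*359 - 374 = 260634 - 374 = 260260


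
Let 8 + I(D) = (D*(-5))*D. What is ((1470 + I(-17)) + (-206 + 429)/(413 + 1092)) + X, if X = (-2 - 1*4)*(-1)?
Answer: 34838/1505 ≈ 23.148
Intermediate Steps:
I(D) = -8 - 5*D² (I(D) = -8 + (D*(-5))*D = -8 + (-5*D)*D = -8 - 5*D²)
X = 6 (X = (-2 - 4)*(-1) = -6*(-1) = 6)
((1470 + I(-17)) + (-206 + 429)/(413 + 1092)) + X = ((1470 + (-8 - 5*(-17)²)) + (-206 + 429)/(413 + 1092)) + 6 = ((1470 + (-8 - 5*289)) + 223/1505) + 6 = ((1470 + (-8 - 1445)) + 223*(1/1505)) + 6 = ((1470 - 1453) + 223/1505) + 6 = (17 + 223/1505) + 6 = 25808/1505 + 6 = 34838/1505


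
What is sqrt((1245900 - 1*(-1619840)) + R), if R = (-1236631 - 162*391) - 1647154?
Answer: 3*I*sqrt(9043) ≈ 285.28*I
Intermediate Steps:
R = -2947127 (R = (-1236631 - 63342) - 1647154 = -1299973 - 1647154 = -2947127)
sqrt((1245900 - 1*(-1619840)) + R) = sqrt((1245900 - 1*(-1619840)) - 2947127) = sqrt((1245900 + 1619840) - 2947127) = sqrt(2865740 - 2947127) = sqrt(-81387) = 3*I*sqrt(9043)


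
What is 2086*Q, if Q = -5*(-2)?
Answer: 20860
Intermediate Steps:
Q = 10
2086*Q = 2086*10 = 20860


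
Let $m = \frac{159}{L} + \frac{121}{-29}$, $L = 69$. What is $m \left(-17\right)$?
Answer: $\frac{21182}{667} \approx 31.757$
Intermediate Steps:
$m = - \frac{1246}{667}$ ($m = \frac{159}{69} + \frac{121}{-29} = 159 \cdot \frac{1}{69} + 121 \left(- \frac{1}{29}\right) = \frac{53}{23} - \frac{121}{29} = - \frac{1246}{667} \approx -1.8681$)
$m \left(-17\right) = \left(- \frac{1246}{667}\right) \left(-17\right) = \frac{21182}{667}$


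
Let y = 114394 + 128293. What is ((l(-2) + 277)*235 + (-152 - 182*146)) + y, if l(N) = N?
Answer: 280588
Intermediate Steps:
y = 242687
((l(-2) + 277)*235 + (-152 - 182*146)) + y = ((-2 + 277)*235 + (-152 - 182*146)) + 242687 = (275*235 + (-152 - 26572)) + 242687 = (64625 - 26724) + 242687 = 37901 + 242687 = 280588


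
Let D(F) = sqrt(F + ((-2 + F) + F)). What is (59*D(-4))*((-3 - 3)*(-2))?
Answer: 708*I*sqrt(14) ≈ 2649.1*I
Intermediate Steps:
D(F) = sqrt(-2 + 3*F) (D(F) = sqrt(F + (-2 + 2*F)) = sqrt(-2 + 3*F))
(59*D(-4))*((-3 - 3)*(-2)) = (59*sqrt(-2 + 3*(-4)))*((-3 - 3)*(-2)) = (59*sqrt(-2 - 12))*(-6*(-2)) = (59*sqrt(-14))*12 = (59*(I*sqrt(14)))*12 = (59*I*sqrt(14))*12 = 708*I*sqrt(14)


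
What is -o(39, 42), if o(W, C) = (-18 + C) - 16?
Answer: -8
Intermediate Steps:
o(W, C) = -34 + C
-o(39, 42) = -(-34 + 42) = -1*8 = -8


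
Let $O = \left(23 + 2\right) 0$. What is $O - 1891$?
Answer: $-1891$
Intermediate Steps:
$O = 0$ ($O = 25 \cdot 0 = 0$)
$O - 1891 = 0 - 1891 = -1891$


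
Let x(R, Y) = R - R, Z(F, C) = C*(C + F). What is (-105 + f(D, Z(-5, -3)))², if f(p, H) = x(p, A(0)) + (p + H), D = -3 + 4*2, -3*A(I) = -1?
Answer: 5776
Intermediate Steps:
A(I) = ⅓ (A(I) = -⅓*(-1) = ⅓)
D = 5 (D = -3 + 8 = 5)
x(R, Y) = 0
f(p, H) = H + p (f(p, H) = 0 + (p + H) = 0 + (H + p) = H + p)
(-105 + f(D, Z(-5, -3)))² = (-105 + (-3*(-3 - 5) + 5))² = (-105 + (-3*(-8) + 5))² = (-105 + (24 + 5))² = (-105 + 29)² = (-76)² = 5776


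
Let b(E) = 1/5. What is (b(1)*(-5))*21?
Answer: -21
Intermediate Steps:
b(E) = ⅕
(b(1)*(-5))*21 = ((⅕)*(-5))*21 = -1*21 = -21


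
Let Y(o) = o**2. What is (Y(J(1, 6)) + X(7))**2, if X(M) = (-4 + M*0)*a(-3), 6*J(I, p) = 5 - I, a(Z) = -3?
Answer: 12544/81 ≈ 154.86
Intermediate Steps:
J(I, p) = 5/6 - I/6 (J(I, p) = (5 - I)/6 = 5/6 - I/6)
X(M) = 12 (X(M) = (-4 + M*0)*(-3) = (-4 + 0)*(-3) = -4*(-3) = 12)
(Y(J(1, 6)) + X(7))**2 = ((5/6 - 1/6*1)**2 + 12)**2 = ((5/6 - 1/6)**2 + 12)**2 = ((2/3)**2 + 12)**2 = (4/9 + 12)**2 = (112/9)**2 = 12544/81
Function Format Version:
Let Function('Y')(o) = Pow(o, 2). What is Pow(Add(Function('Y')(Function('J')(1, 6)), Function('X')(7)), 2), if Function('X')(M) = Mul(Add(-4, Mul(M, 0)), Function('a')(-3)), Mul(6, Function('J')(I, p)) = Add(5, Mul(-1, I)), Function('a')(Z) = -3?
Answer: Rational(12544, 81) ≈ 154.86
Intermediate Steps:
Function('J')(I, p) = Add(Rational(5, 6), Mul(Rational(-1, 6), I)) (Function('J')(I, p) = Mul(Rational(1, 6), Add(5, Mul(-1, I))) = Add(Rational(5, 6), Mul(Rational(-1, 6), I)))
Function('X')(M) = 12 (Function('X')(M) = Mul(Add(-4, Mul(M, 0)), -3) = Mul(Add(-4, 0), -3) = Mul(-4, -3) = 12)
Pow(Add(Function('Y')(Function('J')(1, 6)), Function('X')(7)), 2) = Pow(Add(Pow(Add(Rational(5, 6), Mul(Rational(-1, 6), 1)), 2), 12), 2) = Pow(Add(Pow(Add(Rational(5, 6), Rational(-1, 6)), 2), 12), 2) = Pow(Add(Pow(Rational(2, 3), 2), 12), 2) = Pow(Add(Rational(4, 9), 12), 2) = Pow(Rational(112, 9), 2) = Rational(12544, 81)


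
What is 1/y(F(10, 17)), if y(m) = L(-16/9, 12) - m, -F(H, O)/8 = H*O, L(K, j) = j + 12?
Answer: 1/1384 ≈ 0.00072254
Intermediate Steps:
L(K, j) = 12 + j
F(H, O) = -8*H*O
y(m) = 24 - m (y(m) = (12 + 12) - m = 24 - m)
1/y(F(10, 17)) = 1/(24 - (-8)*10*17) = 1/(24 - 1*(-1360)) = 1/(24 + 1360) = 1/1384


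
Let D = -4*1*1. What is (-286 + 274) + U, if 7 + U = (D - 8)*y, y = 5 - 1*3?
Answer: -43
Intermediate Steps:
y = 2 (y = 5 - 3 = 2)
D = -4 (D = -4*1 = -4)
U = -31 (U = -7 + (-4 - 8)*2 = -7 - 12*2 = -7 - 24 = -31)
(-286 + 274) + U = (-286 + 274) - 31 = -12 - 31 = -43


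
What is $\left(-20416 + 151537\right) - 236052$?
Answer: $-104931$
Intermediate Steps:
$\left(-20416 + 151537\right) - 236052 = 131121 - 236052 = -104931$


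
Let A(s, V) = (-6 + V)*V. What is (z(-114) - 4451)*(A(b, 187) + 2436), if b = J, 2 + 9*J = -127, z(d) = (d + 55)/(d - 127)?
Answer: -38918306856/241 ≈ -1.6149e+8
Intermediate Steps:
z(d) = (55 + d)/(-127 + d)
J = -43/3 (J = -2/9 + (1/9)*(-127) = -2/9 - 127/9 = -43/3 ≈ -14.333)
b = -43/3 ≈ -14.333
A(s, V) = V*(-6 + V)
(z(-114) - 4451)*(A(b, 187) + 2436) = ((55 - 114)/(-127 - 114) - 4451)*(187*(-6 + 187) + 2436) = (-59/(-241) - 4451)*(187*181 + 2436) = (-1/241*(-59) - 4451)*(33847 + 2436) = (59/241 - 4451)*36283 = -1072632/241*36283 = -38918306856/241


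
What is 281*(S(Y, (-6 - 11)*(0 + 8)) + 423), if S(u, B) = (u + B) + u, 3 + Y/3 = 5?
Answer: 84019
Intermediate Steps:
Y = 6 (Y = -9 + 3*5 = -9 + 15 = 6)
S(u, B) = B + 2*u (S(u, B) = (B + u) + u = B + 2*u)
281*(S(Y, (-6 - 11)*(0 + 8)) + 423) = 281*(((-6 - 11)*(0 + 8) + 2*6) + 423) = 281*((-17*8 + 12) + 423) = 281*((-136 + 12) + 423) = 281*(-124 + 423) = 281*299 = 84019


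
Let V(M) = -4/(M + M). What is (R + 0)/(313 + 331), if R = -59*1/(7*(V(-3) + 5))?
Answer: -177/76636 ≈ -0.0023096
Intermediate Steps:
V(M) = -2/M (V(M) = -4*1/(2*M) = -2/M)
R = -177/119 (R = -59*1/(7*(-2/(-3) + 5)) = -59*1/(7*(-2*(-⅓) + 5)) = -59*1/(7*(⅔ + 5)) = -59/((17/3)*7) = -59/119/3 = -59*3/119 = -177/119 ≈ -1.4874)
(R + 0)/(313 + 331) = (-177/119 + 0)/(313 + 331) = -177/119/644 = -177/119*1/644 = -177/76636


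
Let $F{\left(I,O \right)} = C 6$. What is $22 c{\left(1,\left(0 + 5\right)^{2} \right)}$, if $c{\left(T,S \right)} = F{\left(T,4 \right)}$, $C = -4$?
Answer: $-528$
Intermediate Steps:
$F{\left(I,O \right)} = -24$ ($F{\left(I,O \right)} = \left(-4\right) 6 = -24$)
$c{\left(T,S \right)} = -24$
$22 c{\left(1,\left(0 + 5\right)^{2} \right)} = 22 \left(-24\right) = -528$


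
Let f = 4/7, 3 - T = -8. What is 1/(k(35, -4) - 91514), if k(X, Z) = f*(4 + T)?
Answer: -7/640538 ≈ -1.0928e-5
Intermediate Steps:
T = 11 (T = 3 - 1*(-8) = 3 + 8 = 11)
f = 4/7 (f = 4*(1/7) = 4/7 ≈ 0.57143)
k(X, Z) = 60/7 (k(X, Z) = 4*(4 + 11)/7 = (4/7)*15 = 60/7)
1/(k(35, -4) - 91514) = 1/(60/7 - 91514) = 1/(-640538/7) = -7/640538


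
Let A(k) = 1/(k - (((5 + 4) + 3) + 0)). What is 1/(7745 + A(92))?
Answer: 80/619601 ≈ 0.00012912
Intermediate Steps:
A(k) = 1/(-12 + k) (A(k) = 1/(k - ((9 + 3) + 0)) = 1/(k - (12 + 0)) = 1/(k - 1*12) = 1/(k - 12) = 1/(-12 + k))
1/(7745 + A(92)) = 1/(7745 + 1/(-12 + 92)) = 1/(7745 + 1/80) = 1/(619601/80) = 80/619601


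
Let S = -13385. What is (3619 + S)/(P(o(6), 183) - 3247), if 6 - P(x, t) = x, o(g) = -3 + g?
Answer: 4883/1622 ≈ 3.0105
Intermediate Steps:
P(x, t) = 6 - x
(3619 + S)/(P(o(6), 183) - 3247) = (3619 - 13385)/((6 - (-3 + 6)) - 3247) = -9766/((6 - 1*3) - 3247) = -9766/((6 - 3) - 3247) = -9766/(3 - 3247) = -9766/(-3244) = -9766*(-1/3244) = 4883/1622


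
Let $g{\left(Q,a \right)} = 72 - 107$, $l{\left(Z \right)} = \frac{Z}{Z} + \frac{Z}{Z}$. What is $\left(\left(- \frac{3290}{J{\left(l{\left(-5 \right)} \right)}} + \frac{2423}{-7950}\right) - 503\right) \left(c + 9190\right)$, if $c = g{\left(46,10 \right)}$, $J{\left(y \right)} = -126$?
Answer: $- \frac{20838737339}{4770} \approx -4.3687 \cdot 10^{6}$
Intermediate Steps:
$l{\left(Z \right)} = 2$ ($l{\left(Z \right)} = 1 + 1 = 2$)
$g{\left(Q,a \right)} = -35$
$c = -35$
$\left(\left(- \frac{3290}{J{\left(l{\left(-5 \right)} \right)}} + \frac{2423}{-7950}\right) - 503\right) \left(c + 9190\right) = \left(\left(- \frac{3290}{-126} + \frac{2423}{-7950}\right) - 503\right) \left(-35 + 9190\right) = \left(\left(\left(-3290\right) \left(- \frac{1}{126}\right) + 2423 \left(- \frac{1}{7950}\right)\right) - 503\right) 9155 = \left(\left(\frac{235}{9} - \frac{2423}{7950}\right) - 503\right) 9155 = \left(\frac{615481}{23850} - 503\right) 9155 = \left(- \frac{11381069}{23850}\right) 9155 = - \frac{20838737339}{4770}$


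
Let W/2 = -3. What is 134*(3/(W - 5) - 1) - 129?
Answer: -3295/11 ≈ -299.55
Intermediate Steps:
W = -6 (W = 2*(-3) = -6)
134*(3/(W - 5) - 1) - 129 = 134*(3/(-6 - 5) - 1) - 129 = 134*(3/(-11) - 1) - 129 = 134*(-1/11*3 - 1) - 129 = 134*(-3/11 - 1) - 129 = 134*(-14/11) - 129 = -1876/11 - 129 = -3295/11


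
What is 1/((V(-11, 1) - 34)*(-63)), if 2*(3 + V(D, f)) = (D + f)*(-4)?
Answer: 1/1071 ≈ 0.00093371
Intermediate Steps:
V(D, f) = -3 - 2*D - 2*f (V(D, f) = -3 + ((D + f)*(-4))/2 = -3 + (-4*D - 4*f)/2 = -3 + (-2*D - 2*f) = -3 - 2*D - 2*f)
1/((V(-11, 1) - 34)*(-63)) = 1/(((-3 - 2*(-11) - 2*1) - 34)*(-63)) = 1/(((-3 + 22 - 2) - 34)*(-63)) = 1/((17 - 34)*(-63)) = 1/(-17*(-63)) = 1/1071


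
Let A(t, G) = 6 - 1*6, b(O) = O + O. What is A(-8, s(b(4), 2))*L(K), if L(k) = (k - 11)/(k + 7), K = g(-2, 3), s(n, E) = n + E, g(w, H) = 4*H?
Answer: 0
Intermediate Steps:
b(O) = 2*O
s(n, E) = E + n
A(t, G) = 0 (A(t, G) = 6 - 6 = 0)
K = 12 (K = 4*3 = 12)
L(k) = (-11 + k)/(7 + k)
A(-8, s(b(4), 2))*L(K) = 0*((-11 + 12)/(7 + 12)) = 0*(1/19) = 0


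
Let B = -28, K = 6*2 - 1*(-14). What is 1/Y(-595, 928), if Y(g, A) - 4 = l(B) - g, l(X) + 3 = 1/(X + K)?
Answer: 2/1191 ≈ 0.0016793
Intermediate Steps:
K = 26 (K = 12 + 14 = 26)
l(X) = -3 + 1/(26 + X) (l(X) = -3 + 1/(X + 26) = -3 + 1/(26 + X))
Y(g, A) = ½ - g (Y(g, A) = 4 + ((-77 - 3*(-28))/(26 - 28) - g) = 4 + ((-77 + 84)/(-2) - g) = 4 + (-½*7 - g) = 4 + (-7/2 - g) = ½ - g)
1/Y(-595, 928) = 1/(½ - 1*(-595)) = 1/(½ + 595) = 1/(1191/2) = 2/1191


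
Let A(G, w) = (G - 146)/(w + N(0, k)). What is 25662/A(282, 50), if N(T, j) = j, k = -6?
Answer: 141141/17 ≈ 8302.4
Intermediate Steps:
A(G, w) = (-146 + G)/(-6 + w) (A(G, w) = (G - 146)/(w - 6) = (-146 + G)/(-6 + w))
25662/A(282, 50) = 25662/(((-146 + 282)/(-6 + 50))) = 25662/((136/44)) = 25662/(((1/44)*136)) = 25662/(34/11) = 25662*(11/34) = 141141/17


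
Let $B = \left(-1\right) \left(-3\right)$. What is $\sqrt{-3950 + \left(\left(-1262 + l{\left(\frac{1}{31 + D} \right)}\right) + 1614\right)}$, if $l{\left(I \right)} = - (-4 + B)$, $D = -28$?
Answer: $i \sqrt{3597} \approx 59.975 i$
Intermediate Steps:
$B = 3$
$l{\left(I \right)} = 1$ ($l{\left(I \right)} = - (-4 + 3) = \left(-1\right) \left(-1\right) = 1$)
$\sqrt{-3950 + \left(\left(-1262 + l{\left(\frac{1}{31 + D} \right)}\right) + 1614\right)} = \sqrt{-3950 + \left(\left(-1262 + 1\right) + 1614\right)} = \sqrt{-3950 + \left(-1261 + 1614\right)} = \sqrt{-3950 + 353} = \sqrt{-3597} = i \sqrt{3597}$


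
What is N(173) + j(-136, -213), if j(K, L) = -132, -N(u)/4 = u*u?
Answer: -119848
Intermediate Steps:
N(u) = -4*u**2 (N(u) = -4*u*u = -4*u**2)
N(173) + j(-136, -213) = -4*173**2 - 132 = -4*29929 - 132 = -119716 - 132 = -119848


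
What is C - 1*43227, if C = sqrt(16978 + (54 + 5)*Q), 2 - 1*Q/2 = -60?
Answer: -43227 + sqrt(24294) ≈ -43071.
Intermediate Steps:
Q = 124 (Q = 4 - 2*(-60) = 4 + 120 = 124)
C = sqrt(24294) (C = sqrt(16978 + (54 + 5)*124) = sqrt(16978 + 59*124) = sqrt(16978 + 7316) = sqrt(24294) ≈ 155.87)
C - 1*43227 = sqrt(24294) - 1*43227 = sqrt(24294) - 43227 = -43227 + sqrt(24294)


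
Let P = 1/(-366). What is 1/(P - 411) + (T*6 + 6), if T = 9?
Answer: 9025254/150427 ≈ 59.998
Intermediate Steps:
P = -1/366 ≈ -0.0027322
1/(P - 411) + (T*6 + 6) = 1/(-1/366 - 411) + (9*6 + 6) = 1/(-150427/366) + (54 + 6) = -366/150427 + 60 = 9025254/150427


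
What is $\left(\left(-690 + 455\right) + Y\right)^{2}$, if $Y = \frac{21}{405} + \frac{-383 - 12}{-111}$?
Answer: $\frac{1335852835681}{24950025} \approx 53541.0$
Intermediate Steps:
$Y = \frac{18034}{4995}$ ($Y = 21 \cdot \frac{1}{405} + \left(-383 - 12\right) \left(- \frac{1}{111}\right) = \frac{7}{135} - - \frac{395}{111} = \frac{7}{135} + \frac{395}{111} = \frac{18034}{4995} \approx 3.6104$)
$\left(\left(-690 + 455\right) + Y\right)^{2} = \left(\left(-690 + 455\right) + \frac{18034}{4995}\right)^{2} = \left(-235 + \frac{18034}{4995}\right)^{2} = \left(- \frac{1155791}{4995}\right)^{2} = \frac{1335852835681}{24950025}$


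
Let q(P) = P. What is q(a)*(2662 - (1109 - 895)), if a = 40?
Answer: 97920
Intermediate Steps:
q(a)*(2662 - (1109 - 895)) = 40*(2662 - (1109 - 895)) = 40*(2662 - 1*214) = 40*(2662 - 214) = 40*2448 = 97920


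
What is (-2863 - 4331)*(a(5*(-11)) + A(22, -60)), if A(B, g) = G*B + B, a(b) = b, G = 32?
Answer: -4827174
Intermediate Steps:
A(B, g) = 33*B (A(B, g) = 32*B + B = 33*B)
(-2863 - 4331)*(a(5*(-11)) + A(22, -60)) = (-2863 - 4331)*(5*(-11) + 33*22) = -7194*(-55 + 726) = -7194*671 = -4827174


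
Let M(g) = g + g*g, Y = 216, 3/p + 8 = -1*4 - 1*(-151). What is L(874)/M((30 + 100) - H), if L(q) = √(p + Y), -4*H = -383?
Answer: 16*√4173753/2685063 ≈ 0.012174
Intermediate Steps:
H = 383/4 (H = -¼*(-383) = 383/4 ≈ 95.750)
p = 3/139 (p = 3/(-8 + (-1*4 - 1*(-151))) = 3/(-8 + (-4 + 151)) = 3/(-8 + 147) = 3/139 ≈ 0.021583)
M(g) = g + g²
L(q) = √4173753/139 (L(q) = √(3/139 + 216) = √(30027/139) = √4173753/139)
L(874)/M((30 + 100) - H) = (√4173753/139)/((((30 + 100) - 1*383/4)*(1 + ((30 + 100) - 1*383/4)))) = (√4173753/139)/(((130 - 383/4)*(1 + (130 - 383/4)))) = (√4173753/139)/((137*(1 + 137/4)/4)) = (√4173753/139)/(((137/4)*(141/4))) = (√4173753/139)/(19317/16) = (√4173753/139)*(16/19317) = 16*√4173753/2685063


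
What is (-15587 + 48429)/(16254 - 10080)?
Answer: 16421/3087 ≈ 5.3194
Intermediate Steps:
(-15587 + 48429)/(16254 - 10080) = 32842/6174 = 32842*(1/6174) = 16421/3087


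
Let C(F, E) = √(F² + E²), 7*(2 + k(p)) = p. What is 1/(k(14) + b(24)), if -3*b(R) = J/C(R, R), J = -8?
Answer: 9*√2 ≈ 12.728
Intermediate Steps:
k(p) = -2 + p/7
C(F, E) = √(E² + F²)
b(R) = 4*√2/(3*√(R²)) (b(R) = -(-8)/(3*(√(R² + R²))) = -(-8)/(3*(√(2*R²))) = -(-8)/(3*(√2*√(R²))) = -(-8)*√2/(2*√(R²))/3 = -(-4)*√2/(3*√(R²)) = 4*√2/(3*√(R²)))
1/(k(14) + b(24)) = 1/((-2 + (⅐)*14) + 4*√2/(3*√(24²))) = 1/((-2 + 2) + 4*√2/(3*√576)) = 1/(0 + (4/3)*√2*(1/24)) = 1/(0 + √2/18) = 1/(√2/18) = 9*√2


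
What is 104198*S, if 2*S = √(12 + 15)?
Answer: 156297*√3 ≈ 2.7071e+5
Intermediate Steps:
S = 3*√3/2 (S = √(12 + 15)/2 = √27/2 = (3*√3)/2 = 3*√3/2 ≈ 2.5981)
104198*S = 104198*(3*√3/2) = 156297*√3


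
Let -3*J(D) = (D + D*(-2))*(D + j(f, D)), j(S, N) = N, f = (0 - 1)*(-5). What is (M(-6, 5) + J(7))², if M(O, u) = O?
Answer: 6400/9 ≈ 711.11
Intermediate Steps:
f = 5 (f = -1*(-5) = 5)
J(D) = 2*D²/3 (J(D) = -(D + D*(-2))*(D + D)/3 = -(D - 2*D)*2*D/3 = -(-D)*2*D/3 = -(-2)*D²/3 = 2*D²/3)
(M(-6, 5) + J(7))² = (-6 + (⅔)*7²)² = (-6 + (⅔)*49)² = (-6 + 98/3)² = (80/3)² = 6400/9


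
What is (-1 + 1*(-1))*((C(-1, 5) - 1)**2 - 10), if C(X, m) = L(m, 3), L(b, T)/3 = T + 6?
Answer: -1332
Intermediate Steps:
L(b, T) = 18 + 3*T (L(b, T) = 3*(T + 6) = 3*(6 + T) = 18 + 3*T)
C(X, m) = 27 (C(X, m) = 18 + 3*3 = 18 + 9 = 27)
(-1 + 1*(-1))*((C(-1, 5) - 1)**2 - 10) = (-1 + 1*(-1))*((27 - 1)**2 - 10) = (-1 - 1)*(26**2 - 10) = -2*(676 - 10) = -2*666 = -1332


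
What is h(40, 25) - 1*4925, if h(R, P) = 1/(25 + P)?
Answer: -246249/50 ≈ -4925.0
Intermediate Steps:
h(40, 25) - 1*4925 = 1/(25 + 25) - 1*4925 = 1/50 - 4925 = -246249/50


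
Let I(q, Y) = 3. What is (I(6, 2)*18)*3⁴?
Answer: 4374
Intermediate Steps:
(I(6, 2)*18)*3⁴ = (3*18)*3⁴ = 54*81 = 4374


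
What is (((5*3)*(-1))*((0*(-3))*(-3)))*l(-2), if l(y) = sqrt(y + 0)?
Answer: 0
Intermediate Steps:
l(y) = sqrt(y)
(((5*3)*(-1))*((0*(-3))*(-3)))*l(-2) = (((5*3)*(-1))*((0*(-3))*(-3)))*sqrt(-2) = ((15*(-1))*(0*(-3)))*(I*sqrt(2)) = (-15*0)*(I*sqrt(2)) = 0*(I*sqrt(2)) = 0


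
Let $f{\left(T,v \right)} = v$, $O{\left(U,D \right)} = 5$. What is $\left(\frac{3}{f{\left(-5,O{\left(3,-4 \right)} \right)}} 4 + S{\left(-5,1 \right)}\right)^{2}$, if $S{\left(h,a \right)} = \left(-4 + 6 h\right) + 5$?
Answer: $\frac{17689}{25} \approx 707.56$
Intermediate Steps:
$S{\left(h,a \right)} = 1 + 6 h$
$\left(\frac{3}{f{\left(-5,O{\left(3,-4 \right)} \right)}} 4 + S{\left(-5,1 \right)}\right)^{2} = \left(\frac{3}{5} \cdot 4 + \left(1 + 6 \left(-5\right)\right)\right)^{2} = \left(3 \cdot \frac{1}{5} \cdot 4 + \left(1 - 30\right)\right)^{2} = \left(\frac{3}{5} \cdot 4 - 29\right)^{2} = \left(\frac{12}{5} - 29\right)^{2} = \left(- \frac{133}{5}\right)^{2} = \frac{17689}{25}$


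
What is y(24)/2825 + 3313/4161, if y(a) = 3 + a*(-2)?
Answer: 1834396/2350965 ≈ 0.78027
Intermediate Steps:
y(a) = 3 - 2*a
y(24)/2825 + 3313/4161 = (3 - 2*24)/2825 + 3313/4161 = (3 - 48)*(1/2825) + 3313*(1/4161) = -45*1/2825 + 3313/4161 = -9/565 + 3313/4161 = 1834396/2350965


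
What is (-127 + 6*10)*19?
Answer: -1273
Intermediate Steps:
(-127 + 6*10)*19 = (-127 + 60)*19 = -67*19 = -1273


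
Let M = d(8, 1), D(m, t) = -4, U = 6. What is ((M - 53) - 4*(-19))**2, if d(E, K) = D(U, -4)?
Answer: 361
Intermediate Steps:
d(E, K) = -4
M = -4
((M - 53) - 4*(-19))**2 = ((-4 - 53) - 4*(-19))**2 = (-57 + 76)**2 = 19**2 = 361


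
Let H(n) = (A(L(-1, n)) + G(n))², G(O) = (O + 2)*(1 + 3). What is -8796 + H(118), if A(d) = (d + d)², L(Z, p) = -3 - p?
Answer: 3486185140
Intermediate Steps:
G(O) = 8 + 4*O (G(O) = (2 + O)*4 = 8 + 4*O)
A(d) = 4*d² (A(d) = (2*d)² = 4*d²)
H(n) = (8 + 4*n + 4*(-3 - n)²)² (H(n) = (4*(-3 - n)² + (8 + 4*n))² = (8 + 4*n + 4*(-3 - n)²)²)
-8796 + H(118) = -8796 + 16*(2 + 118 + (3 + 118)²)² = -8796 + 16*(2 + 118 + 121²)² = -8796 + 16*(2 + 118 + 14641)² = -8796 + 16*14761² = -8796 + 16*217887121 = -8796 + 3486193936 = 3486185140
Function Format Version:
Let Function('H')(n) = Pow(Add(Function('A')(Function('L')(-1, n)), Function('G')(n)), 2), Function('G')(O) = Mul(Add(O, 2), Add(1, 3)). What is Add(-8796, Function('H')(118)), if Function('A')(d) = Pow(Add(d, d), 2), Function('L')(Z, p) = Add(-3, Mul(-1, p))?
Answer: 3486185140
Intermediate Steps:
Function('G')(O) = Add(8, Mul(4, O)) (Function('G')(O) = Mul(Add(2, O), 4) = Add(8, Mul(4, O)))
Function('A')(d) = Mul(4, Pow(d, 2)) (Function('A')(d) = Pow(Mul(2, d), 2) = Mul(4, Pow(d, 2)))
Function('H')(n) = Pow(Add(8, Mul(4, n), Mul(4, Pow(Add(-3, Mul(-1, n)), 2))), 2) (Function('H')(n) = Pow(Add(Mul(4, Pow(Add(-3, Mul(-1, n)), 2)), Add(8, Mul(4, n))), 2) = Pow(Add(8, Mul(4, n), Mul(4, Pow(Add(-3, Mul(-1, n)), 2))), 2))
Add(-8796, Function('H')(118)) = Add(-8796, Mul(16, Pow(Add(2, 118, Pow(Add(3, 118), 2)), 2))) = Add(-8796, Mul(16, Pow(Add(2, 118, Pow(121, 2)), 2))) = Add(-8796, Mul(16, Pow(Add(2, 118, 14641), 2))) = Add(-8796, Mul(16, Pow(14761, 2))) = Add(-8796, Mul(16, 217887121)) = Add(-8796, 3486193936) = 3486185140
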